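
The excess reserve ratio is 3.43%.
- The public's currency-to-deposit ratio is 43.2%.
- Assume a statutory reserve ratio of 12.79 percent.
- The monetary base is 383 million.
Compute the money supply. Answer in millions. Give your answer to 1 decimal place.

The money multiplier is m = (1 + c) / (rr + e + c) = (1 + 0.432) / (0.1279 + 0.0343 + 0.432) ≈ 2.40996.
So M = m × MB = 2.40996 × 383 ≈ 923.0147 million.

923.0 million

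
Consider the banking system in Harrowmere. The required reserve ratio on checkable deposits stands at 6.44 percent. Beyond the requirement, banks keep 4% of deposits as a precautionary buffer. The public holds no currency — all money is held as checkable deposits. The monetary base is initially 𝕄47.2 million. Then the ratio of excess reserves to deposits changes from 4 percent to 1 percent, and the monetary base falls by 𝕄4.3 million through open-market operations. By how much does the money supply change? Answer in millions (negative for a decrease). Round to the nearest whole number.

𝕄125 million

Before: m₁ = 1 / (0.0644 + 0.04) ≈ 9.5785, MB₁ = 47.2, so M₁ = 9.5785 × 47.2 = 452.1052 million.
After: m₂ = 1 / (0.0644 + 0.01) ≈ 13.4409, MB₂ = 47.2 − 4.3 = 42.9, so M₂ = 13.4409 × 42.9 ≈ 576.6146 million.
ΔM = M₂ − M₁ = 576.6146 − 452.1052 = 124.5094 million.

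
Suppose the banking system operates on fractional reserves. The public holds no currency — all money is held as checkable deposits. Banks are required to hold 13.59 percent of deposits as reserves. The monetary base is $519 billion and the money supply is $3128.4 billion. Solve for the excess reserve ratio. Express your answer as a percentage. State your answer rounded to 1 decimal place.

3.0%

Using m = M/MB = 3128.4/519 ≈ 6.027746. Since m = (1 + c)/(c + rr + e), the denominator satisfies c + rr + e = (1 + c)/m = (1 + 0) / 6.027746 ≈ 0.165899.
With c = 0 and rr = 0.1359, the excess reserve ratio is 0.165899 − 0 − 0.1359 = 0.029999.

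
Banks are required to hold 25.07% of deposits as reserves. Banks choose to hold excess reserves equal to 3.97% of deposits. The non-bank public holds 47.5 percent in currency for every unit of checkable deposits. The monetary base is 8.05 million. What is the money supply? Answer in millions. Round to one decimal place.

The money multiplier is m = (1 + c) / (rr + e + c) = (1 + 0.475) / (0.2507 + 0.0397 + 0.475) ≈ 1.9271.
So M = m × MB = 1.9271 × 8.05 ≈ 15.5132 million.

15.5 million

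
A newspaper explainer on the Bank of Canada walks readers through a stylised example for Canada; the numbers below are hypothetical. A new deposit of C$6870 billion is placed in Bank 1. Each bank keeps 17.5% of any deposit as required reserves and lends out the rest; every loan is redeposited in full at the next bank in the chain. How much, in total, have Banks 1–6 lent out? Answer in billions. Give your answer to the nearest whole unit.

C$22175 billion

Bank i lends (1 − rr)^i of the original deposit: Bank 1 lends 6870·0.8250 = 5667.7500, Bank 2 lends 6870·0.8250² ≈ 4675.8938, and so on.
Summing a geometric series: total = 6870·[0.8250·(1 − 0.8250^6) / (1 − 0.8250)] ≈ 22175.4833 billion.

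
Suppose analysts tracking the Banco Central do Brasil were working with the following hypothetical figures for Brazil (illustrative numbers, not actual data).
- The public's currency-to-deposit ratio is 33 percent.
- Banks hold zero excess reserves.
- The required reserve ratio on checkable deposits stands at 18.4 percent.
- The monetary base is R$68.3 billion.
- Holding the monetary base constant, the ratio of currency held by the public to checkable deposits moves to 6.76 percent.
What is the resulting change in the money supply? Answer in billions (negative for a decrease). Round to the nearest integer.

R$113 billion

Initially m₁ = (1 + 0.33) / (0.184 + 0.33) ≈ 2.5875, so M₁ = 2.5875 × 68.3 ≈ 176.7262 billion.
After the change m₂ = (1 + 0.0676) / (0.184 + 0.0676) ≈ 4.2432, so M₂ = 4.2432 × 68.3 ≈ 289.8106 billion.
ΔM = M₂ − M₁ = 289.8106 − 176.7262 = 113.0844 billion.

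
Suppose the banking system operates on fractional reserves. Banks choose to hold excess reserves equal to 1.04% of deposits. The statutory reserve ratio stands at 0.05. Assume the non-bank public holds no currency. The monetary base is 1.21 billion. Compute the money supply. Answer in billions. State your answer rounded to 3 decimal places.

The money multiplier is m = 1 / (rr + e) = 1 / (0.05 + 0.0104) ≈ 16.55629.
So M = m × MB = 16.55629 × 1.21 ≈ 20.0331 billion.

20.033 billion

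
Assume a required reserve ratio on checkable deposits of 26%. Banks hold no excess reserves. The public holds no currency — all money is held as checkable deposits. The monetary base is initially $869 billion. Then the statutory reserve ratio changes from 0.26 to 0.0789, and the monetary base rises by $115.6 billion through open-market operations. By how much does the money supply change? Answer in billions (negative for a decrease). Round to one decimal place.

$9136.8 billion

Before: m₁ = 1 / (0.26) ≈ 3.84615, MB₁ = 869, so M₁ = 3.84615 × 869 ≈ 3342.3044 billion.
After: m₂ = 1 / (0.0789) ≈ 12.67427, MB₂ = 869 + 115.6 = 984.6, so M₂ = 12.67427 × 984.6 ≈ 12479.0862 billion.
ΔM = M₂ − M₁ = 12479.0862 − 3342.3044 = 9136.7818 billion.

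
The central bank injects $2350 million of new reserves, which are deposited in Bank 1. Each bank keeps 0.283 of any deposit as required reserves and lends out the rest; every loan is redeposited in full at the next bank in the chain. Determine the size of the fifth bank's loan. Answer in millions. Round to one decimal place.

Each bank lends a fraction (1 − rr) = 0.7170 of the deposit it receives, so Bank 5 receives 2350·0.7170^4 and lends 2350·0.7170^5 ≈ 445.3112 million.

$445.3 million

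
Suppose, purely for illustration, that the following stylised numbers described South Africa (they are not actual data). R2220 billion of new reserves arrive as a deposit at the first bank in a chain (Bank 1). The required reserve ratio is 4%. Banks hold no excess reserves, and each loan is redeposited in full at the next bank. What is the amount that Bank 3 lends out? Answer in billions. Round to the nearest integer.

R1964 billion

Each bank lends a fraction (1 − rr) = 0.9600 of the deposit it receives, so Bank 3 receives 2220·0.9600^2 and lends 2220·0.9600^3 ≈ 1964.1139 billion.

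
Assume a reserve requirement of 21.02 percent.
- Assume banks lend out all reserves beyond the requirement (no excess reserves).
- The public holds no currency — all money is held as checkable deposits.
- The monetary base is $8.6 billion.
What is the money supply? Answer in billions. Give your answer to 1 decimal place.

$40.9 billion

With no currency drain or excess reserves, the money multiplier is m = 1/rr = 1/0.2102 ≈ 4.7574.
Money supply M = m × MB = 4.7574 × 8.6 ≈ 40.9136 billion.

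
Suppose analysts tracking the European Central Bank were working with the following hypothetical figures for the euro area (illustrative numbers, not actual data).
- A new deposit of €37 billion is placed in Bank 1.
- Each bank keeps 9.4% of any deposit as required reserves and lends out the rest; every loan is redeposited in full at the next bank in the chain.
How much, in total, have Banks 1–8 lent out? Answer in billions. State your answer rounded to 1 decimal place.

Bank i lends (1 − rr)^i of the original deposit: Bank 1 lends 37·0.9060 = 33.5220, Bank 2 lends 37·0.9060² ≈ 30.3709, and so on.
Summing a geometric series: total = 37·[0.9060·(1 − 0.9060^8) / (1 − 0.9060)] ≈ 194.7242 billion.

€194.7 billion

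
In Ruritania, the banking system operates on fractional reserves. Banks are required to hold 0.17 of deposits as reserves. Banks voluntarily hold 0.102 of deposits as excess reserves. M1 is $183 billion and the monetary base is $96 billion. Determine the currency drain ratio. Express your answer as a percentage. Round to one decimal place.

Using m = M/MB = 183/96 = 1.906250. From m = (1 + c)/(c + rr + e), rearranging gives 1 + c = m·(c + rr + e), so c·(1 − m) = m·(rr + e) − 1.
Hence c = [m·(rr + e) − 1]/(1 − m) = [1.906250 × (0.17 + 0.102) − 1] / (1 − 1.906250) ≈ 0.531310.

53.1%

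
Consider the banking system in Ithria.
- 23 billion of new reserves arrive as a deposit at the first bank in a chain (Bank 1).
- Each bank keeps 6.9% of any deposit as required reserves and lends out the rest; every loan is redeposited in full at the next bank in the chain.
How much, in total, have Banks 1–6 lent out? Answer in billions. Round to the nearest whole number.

108 billion

Bank i lends (1 − rr)^i of the original deposit: Bank 1 lends 23·0.9310 = 21.4130, Bank 2 lends 23·0.9310² ≈ 19.9355, and so on.
Summing a geometric series: total = 23·[0.9310·(1 − 0.9310^6) / (1 − 0.9310)] ≈ 108.2519 billion.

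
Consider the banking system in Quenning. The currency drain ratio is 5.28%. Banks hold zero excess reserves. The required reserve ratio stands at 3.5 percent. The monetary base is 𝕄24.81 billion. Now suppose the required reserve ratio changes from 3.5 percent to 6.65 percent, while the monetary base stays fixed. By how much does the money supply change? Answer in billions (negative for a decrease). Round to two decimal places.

-78.55 billion

Initially m₁ = (1 + 0.0528) / (0.035 + 0.0528) ≈ 11.99089, so M₁ = 11.99089 × 24.81 ≈ 297.494 billion.
After the change m₂ = (1 + 0.0528) / (0.0665 + 0.0528) ≈ 8.82481, so M₂ = 8.82481 × 24.81 ≈ 218.9435 billion.
ΔM = M₂ − M₁ = 218.9435 − 297.494 = -78.5505 billion.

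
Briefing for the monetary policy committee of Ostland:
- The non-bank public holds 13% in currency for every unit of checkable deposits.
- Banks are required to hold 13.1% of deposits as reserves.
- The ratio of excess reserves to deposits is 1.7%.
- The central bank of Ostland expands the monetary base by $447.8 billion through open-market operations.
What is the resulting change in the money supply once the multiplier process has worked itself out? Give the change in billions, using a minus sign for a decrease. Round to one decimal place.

The money multiplier is m = (1 + c) / (rr + e + c) = (1 + 0.13) / (0.131 + 0.017 + 0.13) ≈ 4.06475.
The purchase adds 447.8 billion of base, so ΔM = m × ΔMB = 4.06475 × (+447.8) ≈ 1820.1951 billion.

$1820.2 billion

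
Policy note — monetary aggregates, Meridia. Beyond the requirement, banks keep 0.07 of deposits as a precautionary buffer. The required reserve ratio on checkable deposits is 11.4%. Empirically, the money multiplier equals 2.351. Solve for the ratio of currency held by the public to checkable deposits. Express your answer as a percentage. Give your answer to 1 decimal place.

Using m = 2.351. From m = (1 + c)/(c + rr + e), rearranging gives 1 + c = m·(c + rr + e), so c·(1 − m) = m·(rr + e) − 1.
Hence c = [m·(rr + e) − 1]/(1 − m) = [2.351 × (0.114 + 0.07) − 1] / (1 − 2.351) ≈ 0.419997.

42.0%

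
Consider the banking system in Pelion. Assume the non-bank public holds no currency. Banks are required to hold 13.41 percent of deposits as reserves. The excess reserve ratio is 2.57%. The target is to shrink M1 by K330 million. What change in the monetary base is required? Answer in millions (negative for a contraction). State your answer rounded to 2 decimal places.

-52.73 million

The money multiplier is m = 1 / (rr + e) = 1 / (0.1341 + 0.0257) ≈ 6.257822.
ΔMB = ΔM / m = (−330) / 6.257822 ≈ -52.734 million.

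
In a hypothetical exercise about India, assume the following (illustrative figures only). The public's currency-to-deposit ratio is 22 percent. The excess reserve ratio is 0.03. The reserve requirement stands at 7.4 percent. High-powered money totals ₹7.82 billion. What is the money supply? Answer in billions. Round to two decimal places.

The money multiplier is m = (1 + c) / (rr + e + c) = (1 + 0.22) / (0.074 + 0.03 + 0.22) ≈ 3.7654.
So M = m × MB = 3.7654 × 7.82 ≈ 29.4454 billion.

₹29.45 billion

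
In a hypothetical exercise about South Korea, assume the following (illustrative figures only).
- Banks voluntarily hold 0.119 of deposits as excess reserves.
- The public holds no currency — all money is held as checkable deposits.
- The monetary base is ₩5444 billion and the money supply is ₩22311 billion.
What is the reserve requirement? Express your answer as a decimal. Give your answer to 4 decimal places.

Using m = M/MB = 22311/5444 ≈ 4.098273. Since m = (1 + c)/(c + rr + e), the denominator satisfies c + rr + e = (1 + c)/m = (1 + 0) / 4.098273 ≈ 0.244005.
With c = 0 and e = 0.119, the reserve requirement is 0.244005 − 0 − 0.119 = 0.125005.

0.1250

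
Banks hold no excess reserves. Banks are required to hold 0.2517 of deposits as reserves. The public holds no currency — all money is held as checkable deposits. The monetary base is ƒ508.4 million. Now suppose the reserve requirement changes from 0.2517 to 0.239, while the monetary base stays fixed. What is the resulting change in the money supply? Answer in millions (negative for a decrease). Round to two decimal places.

ƒ107.33 million

Initially m₁ = 1 / (0.2517) ≈ 3.972984, so M₁ = 3.972984 × 508.4 ≈ 2019.8651 million.
After the change m₂ = 1 / (0.239) ≈ 4.184100, so M₂ = 4.184100 × 508.4 ≈ 2127.1964 million.
ΔM = M₂ − M₁ = 2127.1964 − 2019.8651 = 107.3313 million.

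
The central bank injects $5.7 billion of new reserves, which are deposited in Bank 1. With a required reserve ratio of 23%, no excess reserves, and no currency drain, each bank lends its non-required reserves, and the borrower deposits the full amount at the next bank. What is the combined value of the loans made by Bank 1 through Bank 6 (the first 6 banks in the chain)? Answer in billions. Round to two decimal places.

$15.11 billion

Bank i lends (1 − rr)^i of the original deposit: Bank 1 lends 5.7·0.7700 = 4.3890, Bank 2 lends 5.7·0.7700² ≈ 3.3795, and so on.
Summing a geometric series: total = 5.7·[0.7700·(1 − 0.7700^6) / (1 − 0.7700)] ≈ 15.1054 billion.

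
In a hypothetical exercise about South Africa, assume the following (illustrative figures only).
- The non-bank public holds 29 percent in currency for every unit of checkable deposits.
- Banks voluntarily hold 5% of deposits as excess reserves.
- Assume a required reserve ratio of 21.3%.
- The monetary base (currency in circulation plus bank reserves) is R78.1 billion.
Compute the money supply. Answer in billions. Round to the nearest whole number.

R182 billion

The money multiplier is m = (1 + c) / (rr + e + c) = (1 + 0.29) / (0.213 + 0.05 + 0.29) ≈ 2.3327.
So M = m × MB = 2.3327 × 78.1 ≈ 182.1839 billion.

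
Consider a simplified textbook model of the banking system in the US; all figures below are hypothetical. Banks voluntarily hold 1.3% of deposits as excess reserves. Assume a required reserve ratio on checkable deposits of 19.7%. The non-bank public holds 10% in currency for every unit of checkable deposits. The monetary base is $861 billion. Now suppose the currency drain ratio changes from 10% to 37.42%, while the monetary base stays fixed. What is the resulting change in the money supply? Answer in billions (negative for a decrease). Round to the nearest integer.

Initially m₁ = (1 + 0.1) / (0.197 + 0.013 + 0.1) ≈ 3.5484, so M₁ = 3.5484 × 861 = 3055.1724 billion.
After the change m₂ = (1 + 0.3742) / (0.197 + 0.013 + 0.3742) ≈ 2.3523, so M₂ = 2.3523 × 861 = 2025.3303 billion.
ΔM = M₂ − M₁ = 2025.3303 − 3055.1724 = -1029.8421 billion.

-1030 billion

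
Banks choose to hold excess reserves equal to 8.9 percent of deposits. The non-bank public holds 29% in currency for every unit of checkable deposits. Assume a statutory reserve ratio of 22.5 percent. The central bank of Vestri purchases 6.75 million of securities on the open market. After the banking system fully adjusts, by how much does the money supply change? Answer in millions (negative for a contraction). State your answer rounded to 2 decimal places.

14.42 million

The money multiplier is m = (1 + c) / (rr + e + c) = (1 + 0.29) / (0.225 + 0.089 + 0.29) ≈ 2.1358.
The purchase adds 6.75 million of base, so ΔM = m × ΔMB = 2.1358 × (+6.75) ≈ 14.4167 million.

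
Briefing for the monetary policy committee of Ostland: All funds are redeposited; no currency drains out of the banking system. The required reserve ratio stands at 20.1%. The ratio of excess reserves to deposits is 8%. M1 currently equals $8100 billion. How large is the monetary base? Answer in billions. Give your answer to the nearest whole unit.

The money multiplier is m = 1 / (rr + e) = 1 / (0.201 + 0.08) ≈ 3.55872.
MB = M / m = 8100 / 3.55872 ≈ 2276.0993 billion.

$2276 billion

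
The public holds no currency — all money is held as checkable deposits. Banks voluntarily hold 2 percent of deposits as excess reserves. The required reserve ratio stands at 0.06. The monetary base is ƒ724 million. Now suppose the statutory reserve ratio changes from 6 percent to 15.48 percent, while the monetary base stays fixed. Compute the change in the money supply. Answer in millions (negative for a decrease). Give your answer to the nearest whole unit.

-4908 million

Initially m₁ = 1 / (0.06 + 0.02) = 12.5, so M₁ = 12.5 × 724 = 9050 million.
After the change m₂ = 1 / (0.1548 + 0.02) ≈ 5.7208, so M₂ = 5.7208 × 724 = 4141.8592 million.
ΔM = M₂ − M₁ = 4141.8592 − 9050 = -4908.1408 million.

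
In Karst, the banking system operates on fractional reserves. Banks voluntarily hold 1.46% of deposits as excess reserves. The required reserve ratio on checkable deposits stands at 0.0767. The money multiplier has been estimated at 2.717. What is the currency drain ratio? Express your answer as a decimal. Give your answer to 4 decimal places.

0.4379

Using m = 2.717. From m = (1 + c)/(c + rr + e), rearranging gives 1 + c = m·(c + rr + e), so c·(1 − m) = m·(rr + e) − 1.
Hence c = [m·(rr + e) − 1]/(1 − m) = [2.717 × (0.0767 + 0.0146) − 1] / (1 − 2.717) ≈ 0.437937.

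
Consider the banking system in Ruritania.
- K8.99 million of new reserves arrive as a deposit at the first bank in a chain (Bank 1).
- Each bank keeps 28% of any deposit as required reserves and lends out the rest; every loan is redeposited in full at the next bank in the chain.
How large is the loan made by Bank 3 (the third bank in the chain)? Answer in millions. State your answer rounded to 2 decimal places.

Each bank lends a fraction (1 − rr) = 0.7200 of the deposit it receives, so Bank 3 receives 8.99·0.7200^2 and lends 8.99·0.7200^3 ≈ 3.3555 million.

K3.36 million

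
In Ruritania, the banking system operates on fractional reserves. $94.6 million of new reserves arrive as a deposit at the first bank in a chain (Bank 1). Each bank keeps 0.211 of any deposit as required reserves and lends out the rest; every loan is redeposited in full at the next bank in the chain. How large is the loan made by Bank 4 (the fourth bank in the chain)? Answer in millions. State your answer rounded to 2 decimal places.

Each bank lends a fraction (1 − rr) = 0.7890 of the deposit it receives, so Bank 4 receives 94.6·0.7890^3 and lends 94.6·0.7890^4 ≈ 36.6606 million.

$36.66 million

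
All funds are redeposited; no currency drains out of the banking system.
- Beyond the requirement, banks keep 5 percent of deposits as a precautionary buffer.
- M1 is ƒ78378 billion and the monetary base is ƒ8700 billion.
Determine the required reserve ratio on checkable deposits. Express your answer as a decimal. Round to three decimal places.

0.061

Using m = M/MB = 78378/8700 ≈ 9.008966. Since m = (1 + c)/(c + rr + e), the denominator satisfies c + rr + e = (1 + c)/m = (1 + 0) / 9.008966 ≈ 0.111001.
With c = 0 and e = 0.05, the required reserve ratio on checkable deposits is 0.111001 − 0 − 0.05 = 0.061001.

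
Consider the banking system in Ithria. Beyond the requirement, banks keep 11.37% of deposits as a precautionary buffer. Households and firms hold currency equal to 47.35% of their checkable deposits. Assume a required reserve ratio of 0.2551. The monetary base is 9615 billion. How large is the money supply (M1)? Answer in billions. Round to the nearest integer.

16820 billion

The money multiplier is m = (1 + c) / (rr + e + c) = (1 + 0.4735) / (0.2551 + 0.1137 + 0.4735) ≈ 1.74938.
So M = m × MB = 1.74938 × 9615 = 16820.2887 billion.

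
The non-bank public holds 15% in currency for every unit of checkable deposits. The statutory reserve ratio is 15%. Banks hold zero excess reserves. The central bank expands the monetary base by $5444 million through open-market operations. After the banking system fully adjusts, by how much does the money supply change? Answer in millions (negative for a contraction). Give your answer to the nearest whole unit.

The money multiplier is m = (1 + c) / (rr + c) = (1 + 0.15) / (0.15 + 0.15) ≈ 3.83333.
The purchase adds 5444 million of base, so ΔM = m × ΔMB = 3.83333 × (+5444) ≈ 20868.6485 million.

$20869 million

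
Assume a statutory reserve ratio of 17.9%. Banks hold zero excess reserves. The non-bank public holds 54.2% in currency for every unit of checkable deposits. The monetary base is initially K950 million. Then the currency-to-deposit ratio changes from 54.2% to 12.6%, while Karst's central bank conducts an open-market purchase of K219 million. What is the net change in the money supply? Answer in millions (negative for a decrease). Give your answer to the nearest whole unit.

K2284 million

Before: m₁ = (1 + 0.542) / (0.179 + 0.542) ≈ 2.13870, MB₁ = 950, so M₁ = 2.13870 × 950 = 2031.765 million.
After: m₂ = (1 + 0.126) / (0.179 + 0.126) ≈ 3.69180, MB₂ = 950 + 219 = 1169, so M₂ = 3.69180 × 1169 = 4315.7142 million.
ΔM = M₂ − M₁ = 4315.7142 − 2031.765 = 2283.9492 million.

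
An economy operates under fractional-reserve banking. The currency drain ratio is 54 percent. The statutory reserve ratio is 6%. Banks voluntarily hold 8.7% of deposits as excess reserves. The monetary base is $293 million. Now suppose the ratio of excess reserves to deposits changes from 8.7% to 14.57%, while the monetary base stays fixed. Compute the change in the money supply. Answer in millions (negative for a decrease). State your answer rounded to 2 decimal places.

Initially m₁ = (1 + 0.54) / (0.06 + 0.087 + 0.54) ≈ 2.241630, so M₁ = 2.241630 × 293 ≈ 656.7976 million.
After the change m₂ = (1 + 0.54) / (0.06 + 0.1457 + 0.54) ≈ 2.065174, so M₂ = 2.065174 × 293 ≈ 605.096 million.
ΔM = M₂ − M₁ = 605.096 − 656.7976 = -51.7016 million.

-51.70 million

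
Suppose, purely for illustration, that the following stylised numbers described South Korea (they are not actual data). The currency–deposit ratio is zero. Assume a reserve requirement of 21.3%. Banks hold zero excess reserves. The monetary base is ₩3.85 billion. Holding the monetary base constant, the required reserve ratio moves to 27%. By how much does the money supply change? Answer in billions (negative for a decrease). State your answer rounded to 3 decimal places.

-3.816 billion

Initially m₁ = 1 / (0.213) ≈ 4.69484, so M₁ = 4.69484 × 3.85 ≈ 18.0751 billion.
After the change m₂ = 1 / (0.27) ≈ 3.70370, so M₂ = 3.70370 × 3.85 ≈ 14.2592 billion.
ΔM = M₂ − M₁ = 14.2592 − 18.0751 = -3.8159 billion.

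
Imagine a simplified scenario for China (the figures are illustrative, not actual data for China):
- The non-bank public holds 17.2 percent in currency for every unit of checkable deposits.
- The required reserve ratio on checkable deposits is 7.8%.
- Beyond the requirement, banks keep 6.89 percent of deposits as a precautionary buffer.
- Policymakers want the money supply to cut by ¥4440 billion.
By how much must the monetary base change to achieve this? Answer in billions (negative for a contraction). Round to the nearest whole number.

-1208 billion

The money multiplier is m = (1 + c) / (rr + e + c) = (1 + 0.172) / (0.078 + 0.0689 + 0.172) ≈ 3.67513.
ΔMB = ΔM / m = (−4440) / 3.67513 ≈ -1208.1205 billion.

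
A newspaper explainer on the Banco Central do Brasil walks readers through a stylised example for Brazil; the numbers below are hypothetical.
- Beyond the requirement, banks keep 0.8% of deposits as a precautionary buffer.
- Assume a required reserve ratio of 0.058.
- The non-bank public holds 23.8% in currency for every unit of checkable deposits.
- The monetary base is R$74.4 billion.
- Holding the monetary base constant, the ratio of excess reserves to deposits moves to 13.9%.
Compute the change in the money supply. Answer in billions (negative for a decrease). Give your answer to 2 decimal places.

-91.24 billion

Initially m₁ = (1 + 0.238) / (0.058 + 0.008 + 0.238) ≈ 4.07237, so M₁ = 4.07237 × 74.4 ≈ 302.9843 billion.
After the change m₂ = (1 + 0.238) / (0.058 + 0.139 + 0.238) ≈ 2.84598, so M₂ = 2.84598 × 74.4 ≈ 211.7409 billion.
ΔM = M₂ − M₁ = 211.7409 − 302.9843 = -91.2434 billion.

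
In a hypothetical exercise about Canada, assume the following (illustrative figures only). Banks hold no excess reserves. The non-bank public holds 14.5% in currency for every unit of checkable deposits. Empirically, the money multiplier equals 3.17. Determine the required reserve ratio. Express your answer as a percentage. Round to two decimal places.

21.62%

Using m = 3.17. Since m = (1 + c)/(c + rr + e), the denominator satisfies c + rr + e = (1 + c)/m = (1 + 0.145) / 3.17 ≈ 0.361199.
With c = 0.145 and e = 0, the required reserve ratio is 0.361199 − 0.145 − 0 = 0.216199.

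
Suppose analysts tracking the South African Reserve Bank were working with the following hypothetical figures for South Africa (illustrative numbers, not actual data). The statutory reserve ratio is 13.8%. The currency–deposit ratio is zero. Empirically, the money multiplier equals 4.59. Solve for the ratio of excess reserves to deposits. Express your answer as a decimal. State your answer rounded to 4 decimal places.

0.0799

Using m = 4.59. Since m = (1 + c)/(c + rr + e), the denominator satisfies c + rr + e = (1 + c)/m = (1 + 0) / 4.59 ≈ 0.217865.
With c = 0 and rr = 0.138, the ratio of excess reserves to deposits is 0.217865 − 0 − 0.138 = 0.079865.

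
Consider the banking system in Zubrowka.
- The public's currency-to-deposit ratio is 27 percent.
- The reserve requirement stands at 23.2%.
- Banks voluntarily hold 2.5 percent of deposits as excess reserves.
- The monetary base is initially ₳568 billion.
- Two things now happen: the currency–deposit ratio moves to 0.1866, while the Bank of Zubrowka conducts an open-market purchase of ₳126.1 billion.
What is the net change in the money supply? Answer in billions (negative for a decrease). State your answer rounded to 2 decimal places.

Before: m₁ = (1 + 0.27) / (0.232 + 0.025 + 0.27) ≈ 2.409867, MB₁ = 568, so M₁ = 2.409867 × 568 ≈ 1368.8045 billion.
After: m₂ = (1 + 0.1866) / (0.232 + 0.025 + 0.1866) ≈ 2.674932, MB₂ = 568 + 126.1 = 694.1, so M₂ = 2.674932 × 694.1 ≈ 1856.6703 billion.
ΔM = M₂ − M₁ = 1856.6703 − 1368.8045 = 487.8658 billion.

₳487.87 billion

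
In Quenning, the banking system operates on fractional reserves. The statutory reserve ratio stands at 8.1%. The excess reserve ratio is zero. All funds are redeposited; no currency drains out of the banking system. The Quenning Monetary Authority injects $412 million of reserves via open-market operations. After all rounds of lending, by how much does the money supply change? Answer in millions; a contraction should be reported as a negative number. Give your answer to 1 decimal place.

The simple money multiplier is m = 1/rr = 1/0.081 ≈ 12.34568.
An open-market purchase increases the monetary base by 412 million, so ΔM = m × ΔMB = 12.34568 × 412 ≈ 5086.4202 million.

$5086.4 million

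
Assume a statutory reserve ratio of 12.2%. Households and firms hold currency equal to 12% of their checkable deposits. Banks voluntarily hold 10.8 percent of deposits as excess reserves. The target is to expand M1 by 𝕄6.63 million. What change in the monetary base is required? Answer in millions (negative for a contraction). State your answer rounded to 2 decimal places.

The money multiplier is m = (1 + c) / (rr + e + c) = (1 + 0.12) / (0.122 + 0.108 + 0.12) = 3.2.
ΔMB = ΔM / m = (+6.63) / 3.2 ≈ 2.0719 million.

𝕄2.07 million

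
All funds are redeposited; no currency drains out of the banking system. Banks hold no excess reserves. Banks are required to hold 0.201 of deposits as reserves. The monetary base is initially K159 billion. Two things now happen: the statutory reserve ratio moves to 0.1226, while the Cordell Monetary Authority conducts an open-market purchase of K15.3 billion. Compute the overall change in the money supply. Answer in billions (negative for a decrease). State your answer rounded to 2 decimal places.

Before: m₁ = 1 / (0.201) ≈ 4.975124, MB₁ = 159, so M₁ = 4.975124 × 159 ≈ 791.0447 billion.
After: m₂ = 1 / (0.1226) ≈ 8.156607, MB₂ = 159 + 15.3 = 174.3, so M₂ = 8.156607 × 174.3 ≈ 1421.6966 billion.
ΔM = M₂ − M₁ = 1421.6966 − 791.0447 = 630.6519 billion.

K630.65 billion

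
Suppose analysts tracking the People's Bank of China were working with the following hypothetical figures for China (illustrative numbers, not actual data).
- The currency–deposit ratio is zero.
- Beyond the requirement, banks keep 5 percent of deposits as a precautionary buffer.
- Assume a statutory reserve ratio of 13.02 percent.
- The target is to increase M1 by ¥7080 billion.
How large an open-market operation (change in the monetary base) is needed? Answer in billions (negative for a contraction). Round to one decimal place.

The money multiplier is m = 1 / (rr + e) = 1 / (0.1302 + 0.05) ≈ 5.549390.
ΔMB = ΔM / m = (+7080) / 5.549390 ≈ 1275.8159 billion.

¥1275.8 billion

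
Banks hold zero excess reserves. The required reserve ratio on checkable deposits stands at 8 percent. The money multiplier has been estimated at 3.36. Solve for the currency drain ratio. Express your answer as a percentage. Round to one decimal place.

31.0%

Using m = 3.36. From m = (1 + c)/(c + rr + e), rearranging gives 1 + c = m·(c + rr + e), so c·(1 − m) = m·(rr + e) − 1.
Hence c = [m·(rr + e) − 1]/(1 − m) = [3.36 × (0.08 + 0) − 1] / (1 − 3.36) ≈ 0.309831.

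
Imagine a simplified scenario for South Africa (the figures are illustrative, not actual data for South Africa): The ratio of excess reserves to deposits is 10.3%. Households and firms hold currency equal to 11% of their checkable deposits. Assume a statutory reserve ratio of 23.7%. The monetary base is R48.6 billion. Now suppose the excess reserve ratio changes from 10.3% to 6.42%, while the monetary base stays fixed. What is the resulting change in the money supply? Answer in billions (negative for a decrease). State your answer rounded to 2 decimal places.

Initially m₁ = (1 + 0.11) / (0.237 + 0.103 + 0.11) ≈ 2.46667, so M₁ = 2.46667 × 48.6 ≈ 119.8802 billion.
After the change m₂ = (1 + 0.11) / (0.237 + 0.0642 + 0.11) ≈ 2.69942, so M₂ = 2.69942 × 48.6 ≈ 131.1918 billion.
ΔM = M₂ − M₁ = 131.1918 − 119.8802 = 11.3116 billion.

R11.31 billion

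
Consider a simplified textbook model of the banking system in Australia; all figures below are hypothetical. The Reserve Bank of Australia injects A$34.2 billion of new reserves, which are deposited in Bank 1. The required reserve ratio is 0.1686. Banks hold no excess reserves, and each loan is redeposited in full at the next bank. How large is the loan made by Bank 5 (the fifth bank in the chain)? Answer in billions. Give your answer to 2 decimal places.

Each bank lends a fraction (1 − rr) = 0.8314 of the deposit it receives, so Bank 5 receives 34.2·0.8314^4 and lends 34.2·0.8314^5 ≈ 13.5855 billion.

A$13.59 billion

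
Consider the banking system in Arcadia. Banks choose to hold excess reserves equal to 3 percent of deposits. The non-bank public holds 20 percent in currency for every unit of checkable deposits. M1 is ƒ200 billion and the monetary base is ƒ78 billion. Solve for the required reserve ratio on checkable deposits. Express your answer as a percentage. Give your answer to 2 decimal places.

Using m = M/MB = 200/78 ≈ 2.564103. Since m = (1 + c)/(c + rr + e), the denominator satisfies c + rr + e = (1 + c)/m = (1 + 0.2) / 2.564103 ≈ 0.468000.
With c = 0.2 and e = 0.03, the required reserve ratio on checkable deposits is 0.468000 − 0.2 − 0.03 = 0.238.

23.80%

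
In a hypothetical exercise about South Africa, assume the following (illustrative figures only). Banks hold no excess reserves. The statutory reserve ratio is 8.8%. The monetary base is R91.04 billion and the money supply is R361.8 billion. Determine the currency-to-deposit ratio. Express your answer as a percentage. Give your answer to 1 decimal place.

21.9%

Using m = M/MB = 361.8/91.04 ≈ 3.974077. From m = (1 + c)/(c + rr + e), rearranging gives 1 + c = m·(c + rr + e), so c·(1 − m) = m·(rr + e) − 1.
Hence c = [m·(rr + e) − 1]/(1 − m) = [3.974077 × (0.088 + 0) − 1] / (1 − 3.974077) ≈ 0.218650.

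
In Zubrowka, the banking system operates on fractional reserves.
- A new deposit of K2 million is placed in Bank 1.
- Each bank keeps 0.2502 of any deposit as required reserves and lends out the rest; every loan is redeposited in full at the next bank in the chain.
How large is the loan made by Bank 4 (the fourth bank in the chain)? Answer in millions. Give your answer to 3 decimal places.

Each bank lends a fraction (1 − rr) = 0.7498 of the deposit it receives, so Bank 4 receives 2·0.7498^3 and lends 2·0.7498^4 ≈ 0.6321 million.

K0.632 million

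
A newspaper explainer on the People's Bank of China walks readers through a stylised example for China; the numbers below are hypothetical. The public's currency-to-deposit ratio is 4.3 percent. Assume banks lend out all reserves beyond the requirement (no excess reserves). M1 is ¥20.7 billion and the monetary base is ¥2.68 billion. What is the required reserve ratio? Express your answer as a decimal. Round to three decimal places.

0.092

Using m = M/MB = 20.7/2.68 ≈ 7.723881. Since m = (1 + c)/(c + rr + e), the denominator satisfies c + rr + e = (1 + c)/m = (1 + 0.043) / 7.723881 ≈ 0.135036.
With c = 0.043 and e = 0, the required reserve ratio is 0.135036 − 0.043 − 0 = 0.092036.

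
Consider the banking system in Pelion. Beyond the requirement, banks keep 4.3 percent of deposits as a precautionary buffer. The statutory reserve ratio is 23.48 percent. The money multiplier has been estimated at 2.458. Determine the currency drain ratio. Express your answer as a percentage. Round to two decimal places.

21.75%

Using m = 2.458. From m = (1 + c)/(c + rr + e), rearranging gives 1 + c = m·(c + rr + e), so c·(1 − m) = m·(rr + e) − 1.
Hence c = [m·(rr + e) − 1]/(1 − m) = [2.458 × (0.2348 + 0.043) − 1] / (1 − 2.458) ≈ 0.217536.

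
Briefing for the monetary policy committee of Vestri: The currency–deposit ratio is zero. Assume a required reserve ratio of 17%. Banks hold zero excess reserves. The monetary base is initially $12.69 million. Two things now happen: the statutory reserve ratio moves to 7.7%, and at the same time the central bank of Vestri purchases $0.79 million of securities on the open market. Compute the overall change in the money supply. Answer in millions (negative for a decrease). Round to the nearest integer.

Before: m₁ = 1 / (0.17) ≈ 5.8824, MB₁ = 12.69, so M₁ = 5.8824 × 12.69 ≈ 74.6477 million.
After: m₂ = 1 / (0.077) ≈ 12.9870, MB₂ = 12.69 + 0.79 = 13.48, so M₂ = 12.9870 × 13.48 ≈ 175.0648 million.
ΔM = M₂ − M₁ = 175.0648 − 74.6477 = 100.4171 million.

$100 million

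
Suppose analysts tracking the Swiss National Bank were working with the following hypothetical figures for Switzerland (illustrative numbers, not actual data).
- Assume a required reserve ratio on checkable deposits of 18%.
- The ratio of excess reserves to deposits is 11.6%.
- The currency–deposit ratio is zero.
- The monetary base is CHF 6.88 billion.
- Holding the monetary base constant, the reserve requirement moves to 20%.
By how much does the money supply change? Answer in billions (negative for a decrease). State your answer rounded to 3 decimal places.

Initially m₁ = 1 / (0.18 + 0.116) ≈ 3.37838, so M₁ = 3.37838 × 6.88 ≈ 23.2433 billion.
After the change m₂ = 1 / (0.2 + 0.116) ≈ 3.16456, so M₂ = 3.16456 × 6.88 ≈ 21.7722 billion.
ΔM = M₂ − M₁ = 21.7722 − 23.2433 = -1.4711 billion.

-1.471 billion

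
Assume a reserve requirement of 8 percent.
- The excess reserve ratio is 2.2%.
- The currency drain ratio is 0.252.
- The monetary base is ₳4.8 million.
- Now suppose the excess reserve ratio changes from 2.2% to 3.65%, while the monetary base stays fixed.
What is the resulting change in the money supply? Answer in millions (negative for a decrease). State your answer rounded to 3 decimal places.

-0.668 million

Initially m₁ = (1 + 0.252) / (0.08 + 0.022 + 0.252) ≈ 3.53672, so M₁ = 3.53672 × 4.8 ≈ 16.9763 million.
After the change m₂ = (1 + 0.252) / (0.08 + 0.0365 + 0.252) ≈ 3.39756, so M₂ = 3.39756 × 4.8 ≈ 16.3083 million.
ΔM = M₂ − M₁ = 16.3083 − 16.9763 = -0.668 million.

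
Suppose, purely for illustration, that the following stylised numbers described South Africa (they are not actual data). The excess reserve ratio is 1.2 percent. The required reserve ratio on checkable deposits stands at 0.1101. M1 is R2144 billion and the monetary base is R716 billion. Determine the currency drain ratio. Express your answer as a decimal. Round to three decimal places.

0.318

Using m = M/MB = 2144/716 ≈ 2.994413. From m = (1 + c)/(c + rr + e), rearranging gives 1 + c = m·(c + rr + e), so c·(1 − m) = m·(rr + e) − 1.
Hence c = [m·(rr + e) − 1]/(1 − m) = [2.994413 × (0.1101 + 0.012) − 1] / (1 − 2.994413) ≈ 0.318080.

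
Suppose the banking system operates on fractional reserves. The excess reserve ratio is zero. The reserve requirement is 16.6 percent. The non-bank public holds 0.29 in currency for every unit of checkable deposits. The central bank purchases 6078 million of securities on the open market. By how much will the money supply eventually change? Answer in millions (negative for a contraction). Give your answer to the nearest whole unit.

The money multiplier is m = (1 + c) / (rr + c) = (1 + 0.29) / (0.166 + 0.29) ≈ 2.82895.
The purchase adds 6078 million of base, so ΔM = m × ΔMB = 2.82895 × (+6078) = 17194.3581 million.

17194 million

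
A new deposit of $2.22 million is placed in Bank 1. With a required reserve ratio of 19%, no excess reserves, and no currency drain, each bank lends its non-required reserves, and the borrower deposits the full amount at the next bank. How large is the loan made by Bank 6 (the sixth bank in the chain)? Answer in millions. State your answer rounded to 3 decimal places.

$0.627 million

Each bank lends a fraction (1 − rr) = 0.8100 of the deposit it receives, so Bank 6 receives 2.22·0.8100^5 and lends 2.22·0.8100^6 ≈ 0.6270 million.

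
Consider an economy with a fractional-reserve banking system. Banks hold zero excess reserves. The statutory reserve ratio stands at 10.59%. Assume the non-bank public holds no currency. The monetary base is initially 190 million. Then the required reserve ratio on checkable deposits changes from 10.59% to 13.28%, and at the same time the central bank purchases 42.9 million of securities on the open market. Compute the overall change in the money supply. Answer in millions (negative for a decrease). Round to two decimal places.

-40.38 million

Before: m₁ = 1 / (0.1059) ≈ 9.442871, MB₁ = 190, so M₁ = 9.442871 × 190 ≈ 1794.1455 million.
After: m₂ = 1 / (0.1328) ≈ 7.530120, MB₂ = 190 + 42.9 = 232.9, so M₂ = 7.530120 × 232.9 ≈ 1753.7649 million.
ΔM = M₂ − M₁ = 1753.7649 − 1794.1455 = -40.3806 million.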